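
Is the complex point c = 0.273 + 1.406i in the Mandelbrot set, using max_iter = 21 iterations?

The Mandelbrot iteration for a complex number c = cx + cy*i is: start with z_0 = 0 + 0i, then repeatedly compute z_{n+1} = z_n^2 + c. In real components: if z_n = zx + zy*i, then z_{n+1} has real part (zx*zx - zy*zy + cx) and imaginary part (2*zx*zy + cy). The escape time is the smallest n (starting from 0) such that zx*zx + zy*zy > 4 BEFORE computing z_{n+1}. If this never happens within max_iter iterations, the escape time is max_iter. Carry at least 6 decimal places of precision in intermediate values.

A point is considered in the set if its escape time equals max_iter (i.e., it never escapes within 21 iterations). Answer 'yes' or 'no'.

z_0 = 0 + 0i, c = 0.2730 + 1.4060i
Iter 1: z = 0.2730 + 1.4060i, |z|^2 = 2.0514
Iter 2: z = -1.6293 + 2.1737i, |z|^2 = 7.3795
Escaped at iteration 2

Answer: no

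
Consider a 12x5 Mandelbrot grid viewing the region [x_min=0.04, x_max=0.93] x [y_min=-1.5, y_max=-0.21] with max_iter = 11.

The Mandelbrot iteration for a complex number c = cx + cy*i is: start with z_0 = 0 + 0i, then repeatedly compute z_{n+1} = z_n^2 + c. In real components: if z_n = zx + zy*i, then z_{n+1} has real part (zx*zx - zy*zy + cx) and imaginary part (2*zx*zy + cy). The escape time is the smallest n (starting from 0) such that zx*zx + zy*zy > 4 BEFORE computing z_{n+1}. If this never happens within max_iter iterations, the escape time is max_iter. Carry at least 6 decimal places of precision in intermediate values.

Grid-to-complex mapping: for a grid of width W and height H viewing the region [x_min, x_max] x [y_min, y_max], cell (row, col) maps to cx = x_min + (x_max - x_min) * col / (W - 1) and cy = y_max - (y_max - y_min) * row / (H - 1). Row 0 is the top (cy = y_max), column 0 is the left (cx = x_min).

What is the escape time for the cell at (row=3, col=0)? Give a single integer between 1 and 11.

z_0 = 0 + 0i, c = 0.0400 + -1.1775i
Iter 1: z = 0.0400 + -1.1775i, |z|^2 = 1.3881
Iter 2: z = -1.3449 + -1.2717i, |z|^2 = 3.4260
Iter 3: z = 0.2316 + 2.2431i, |z|^2 = 5.0853
Escaped at iteration 3

Answer: 3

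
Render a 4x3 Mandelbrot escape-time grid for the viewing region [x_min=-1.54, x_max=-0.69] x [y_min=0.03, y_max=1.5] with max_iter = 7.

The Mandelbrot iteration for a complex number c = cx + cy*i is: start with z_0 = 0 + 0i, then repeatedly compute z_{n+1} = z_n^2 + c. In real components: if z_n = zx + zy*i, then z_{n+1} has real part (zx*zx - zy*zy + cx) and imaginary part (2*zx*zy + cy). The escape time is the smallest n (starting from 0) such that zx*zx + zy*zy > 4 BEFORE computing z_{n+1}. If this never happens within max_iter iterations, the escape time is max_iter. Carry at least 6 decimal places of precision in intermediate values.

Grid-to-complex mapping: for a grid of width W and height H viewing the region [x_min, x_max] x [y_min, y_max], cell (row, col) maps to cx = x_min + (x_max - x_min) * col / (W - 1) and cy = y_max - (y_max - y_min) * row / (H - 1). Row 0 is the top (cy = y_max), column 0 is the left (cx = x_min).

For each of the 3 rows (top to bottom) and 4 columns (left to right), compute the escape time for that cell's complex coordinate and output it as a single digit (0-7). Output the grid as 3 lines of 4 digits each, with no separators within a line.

(row=0, col=0): c = -1.5400 + 1.5000i → escape time 1
(row=0, col=1): c = -1.2567 + 1.5000i → escape time 2
(row=0, col=2): c = -0.9733 + 1.5000i → escape time 2
(row=0, col=3): c = -0.6900 + 1.5000i → escape time 2
(row=1, col=0): c = -1.5400 + 0.7650i → escape time 3
(row=1, col=1): c = -1.2567 + 0.7650i → escape time 3
(row=1, col=2): c = -0.9733 + 0.7650i → escape time 4
(row=1, col=3): c = -0.6900 + 0.7650i → escape time 4
(row=2, col=0): c = -1.5400 + 0.0300i → escape time 7
(row=2, col=1): c = -1.2567 + 0.0300i → escape time 7
(row=2, col=2): c = -0.9733 + 0.0300i → escape time 7
(row=2, col=3): c = -0.6900 + 0.0300i → escape time 7

Answer: 1222
3344
7777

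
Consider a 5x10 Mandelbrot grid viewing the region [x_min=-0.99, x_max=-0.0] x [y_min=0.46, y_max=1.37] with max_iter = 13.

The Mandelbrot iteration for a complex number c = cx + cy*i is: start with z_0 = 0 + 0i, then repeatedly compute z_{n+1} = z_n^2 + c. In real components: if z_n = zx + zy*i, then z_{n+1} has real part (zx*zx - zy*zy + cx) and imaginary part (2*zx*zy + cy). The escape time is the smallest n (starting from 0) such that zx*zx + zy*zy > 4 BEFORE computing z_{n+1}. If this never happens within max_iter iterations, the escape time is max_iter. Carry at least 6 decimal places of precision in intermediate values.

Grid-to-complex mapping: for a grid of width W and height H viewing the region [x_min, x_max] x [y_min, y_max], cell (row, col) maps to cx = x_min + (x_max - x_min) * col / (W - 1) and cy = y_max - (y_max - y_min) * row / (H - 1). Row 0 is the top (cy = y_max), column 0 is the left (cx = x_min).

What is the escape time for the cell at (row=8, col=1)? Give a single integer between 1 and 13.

Answer: 6

Derivation:
z_0 = 0 + 0i, c = -0.7425 + 0.5611i
Iter 1: z = -0.7425 + 0.5611i, |z|^2 = 0.8662
Iter 2: z = -0.5060 + -0.2721i, |z|^2 = 0.3301
Iter 3: z = -0.5605 + 0.8365i, |z|^2 = 1.0139
Iter 4: z = -1.1282 + -0.3766i, |z|^2 = 1.4146
Iter 5: z = 0.3884 + 1.4109i, |z|^2 = 2.1414
Iter 6: z = -2.5822 + 1.6570i, |z|^2 = 9.4137
Escaped at iteration 6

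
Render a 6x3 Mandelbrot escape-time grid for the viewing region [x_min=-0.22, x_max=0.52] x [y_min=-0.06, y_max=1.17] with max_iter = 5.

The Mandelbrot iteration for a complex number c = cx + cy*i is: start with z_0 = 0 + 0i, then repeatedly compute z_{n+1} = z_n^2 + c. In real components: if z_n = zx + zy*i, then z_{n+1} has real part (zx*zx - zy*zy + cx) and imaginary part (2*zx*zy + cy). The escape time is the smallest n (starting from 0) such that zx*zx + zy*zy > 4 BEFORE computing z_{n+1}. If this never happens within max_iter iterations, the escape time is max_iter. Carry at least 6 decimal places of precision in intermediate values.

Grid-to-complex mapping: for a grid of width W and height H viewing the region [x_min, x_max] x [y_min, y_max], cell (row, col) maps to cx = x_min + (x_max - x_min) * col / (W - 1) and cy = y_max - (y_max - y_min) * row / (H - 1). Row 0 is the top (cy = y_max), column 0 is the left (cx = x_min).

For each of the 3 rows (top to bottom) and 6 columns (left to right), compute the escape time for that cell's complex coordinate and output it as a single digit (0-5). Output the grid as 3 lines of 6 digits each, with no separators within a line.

Answer: 443222
555554
555555

Derivation:
(row=0, col=0): c = -0.2200 + 1.1700i → escape time 4
(row=0, col=1): c = -0.0720 + 1.1700i → escape time 4
(row=0, col=2): c = 0.0760 + 1.1700i → escape time 3
(row=0, col=3): c = 0.2240 + 1.1700i → escape time 2
(row=0, col=4): c = 0.3720 + 1.1700i → escape time 2
(row=0, col=5): c = 0.5200 + 1.1700i → escape time 2
(row=1, col=0): c = -0.2200 + 0.5550i → escape time 5
(row=1, col=1): c = -0.0720 + 0.5550i → escape time 5
(row=1, col=2): c = 0.0760 + 0.5550i → escape time 5
(row=1, col=3): c = 0.2240 + 0.5550i → escape time 5
(row=1, col=4): c = 0.3720 + 0.5550i → escape time 5
(row=1, col=5): c = 0.5200 + 0.5550i → escape time 4
(row=2, col=0): c = -0.2200 + -0.0600i → escape time 5
(row=2, col=1): c = -0.0720 + -0.0600i → escape time 5
(row=2, col=2): c = 0.0760 + -0.0600i → escape time 5
(row=2, col=3): c = 0.2240 + -0.0600i → escape time 5
(row=2, col=4): c = 0.3720 + -0.0600i → escape time 5
(row=2, col=5): c = 0.5200 + -0.0600i → escape time 5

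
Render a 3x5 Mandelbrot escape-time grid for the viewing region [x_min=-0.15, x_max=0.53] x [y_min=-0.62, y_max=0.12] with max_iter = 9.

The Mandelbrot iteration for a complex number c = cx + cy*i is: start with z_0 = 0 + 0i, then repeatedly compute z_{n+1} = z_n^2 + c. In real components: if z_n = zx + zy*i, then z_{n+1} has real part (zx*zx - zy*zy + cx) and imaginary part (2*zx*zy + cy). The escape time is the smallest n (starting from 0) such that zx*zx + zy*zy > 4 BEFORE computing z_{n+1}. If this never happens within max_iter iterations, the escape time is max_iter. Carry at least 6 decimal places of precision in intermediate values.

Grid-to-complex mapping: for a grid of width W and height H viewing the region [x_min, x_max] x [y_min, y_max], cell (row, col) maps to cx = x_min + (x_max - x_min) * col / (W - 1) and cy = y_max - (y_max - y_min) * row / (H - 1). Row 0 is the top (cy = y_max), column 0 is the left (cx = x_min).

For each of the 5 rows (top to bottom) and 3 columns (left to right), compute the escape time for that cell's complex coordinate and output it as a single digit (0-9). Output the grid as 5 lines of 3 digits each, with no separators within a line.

(row=0, col=0): c = -0.1500 + 0.1200i → escape time 9
(row=0, col=1): c = 0.1900 + 0.1200i → escape time 9
(row=0, col=2): c = 0.5300 + 0.1200i → escape time 5
(row=1, col=0): c = -0.1500 + -0.0650i → escape time 9
(row=1, col=1): c = 0.1900 + -0.0650i → escape time 9
(row=1, col=2): c = 0.5300 + -0.0650i → escape time 5
(row=2, col=0): c = -0.1500 + -0.2500i → escape time 9
(row=2, col=1): c = 0.1900 + -0.2500i → escape time 9
(row=2, col=2): c = 0.5300 + -0.2500i → escape time 5
(row=3, col=0): c = -0.1500 + -0.4350i → escape time 9
(row=3, col=1): c = 0.1900 + -0.4350i → escape time 9
(row=3, col=2): c = 0.5300 + -0.4350i → escape time 4
(row=4, col=0): c = -0.1500 + -0.6200i → escape time 9
(row=4, col=1): c = 0.1900 + -0.6200i → escape time 9
(row=4, col=2): c = 0.5300 + -0.6200i → escape time 4

Answer: 995
995
995
994
994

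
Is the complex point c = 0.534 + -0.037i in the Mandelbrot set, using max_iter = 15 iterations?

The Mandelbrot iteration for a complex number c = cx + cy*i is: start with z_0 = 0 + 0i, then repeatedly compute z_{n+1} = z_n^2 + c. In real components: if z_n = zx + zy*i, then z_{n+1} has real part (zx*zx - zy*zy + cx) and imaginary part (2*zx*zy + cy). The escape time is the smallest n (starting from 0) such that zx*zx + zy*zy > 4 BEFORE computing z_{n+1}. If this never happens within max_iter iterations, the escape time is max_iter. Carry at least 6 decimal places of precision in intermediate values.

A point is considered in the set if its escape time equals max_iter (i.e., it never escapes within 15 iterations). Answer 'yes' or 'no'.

Answer: no

Derivation:
z_0 = 0 + 0i, c = 0.5340 + -0.0370i
Iter 1: z = 0.5340 + -0.0370i, |z|^2 = 0.2865
Iter 2: z = 0.8178 + -0.0765i, |z|^2 = 0.6746
Iter 3: z = 1.1969 + -0.1621i, |z|^2 = 1.4589
Iter 4: z = 1.9403 + -0.4252i, |z|^2 = 3.9456
Iter 5: z = 4.1181 + -1.6869i, |z|^2 = 19.8044
Escaped at iteration 5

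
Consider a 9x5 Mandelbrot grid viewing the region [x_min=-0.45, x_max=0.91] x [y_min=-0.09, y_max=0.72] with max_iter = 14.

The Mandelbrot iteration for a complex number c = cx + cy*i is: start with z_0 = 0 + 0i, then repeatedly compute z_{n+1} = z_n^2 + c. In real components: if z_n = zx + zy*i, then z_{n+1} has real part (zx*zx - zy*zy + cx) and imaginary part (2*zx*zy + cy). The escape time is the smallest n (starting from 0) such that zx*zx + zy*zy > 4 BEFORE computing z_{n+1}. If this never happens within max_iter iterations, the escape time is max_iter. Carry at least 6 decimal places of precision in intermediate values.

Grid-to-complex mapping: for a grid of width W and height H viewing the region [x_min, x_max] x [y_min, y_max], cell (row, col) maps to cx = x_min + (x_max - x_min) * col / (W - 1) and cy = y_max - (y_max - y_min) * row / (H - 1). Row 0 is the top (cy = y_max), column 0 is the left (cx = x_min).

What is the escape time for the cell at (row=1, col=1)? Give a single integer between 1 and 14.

Answer: 14

Derivation:
z_0 = 0 + 0i, c = -0.2800 + 0.5175i
Iter 1: z = -0.2800 + 0.5175i, |z|^2 = 0.3462
Iter 2: z = -0.4694 + 0.2277i, |z|^2 = 0.2722
Iter 3: z = -0.1115 + 0.3037i, |z|^2 = 0.1047
Iter 4: z = -0.3598 + 0.4498i, |z|^2 = 0.3318
Iter 5: z = -0.3528 + 0.1938i, |z|^2 = 0.1621
Iter 6: z = -0.1931 + 0.3807i, |z|^2 = 0.1822
Iter 7: z = -0.3877 + 0.3705i, |z|^2 = 0.2875
Iter 8: z = -0.2670 + 0.2303i, |z|^2 = 0.1243
Iter 9: z = -0.2618 + 0.3946i, |z|^2 = 0.2242
Iter 10: z = -0.3672 + 0.3109i, |z|^2 = 0.2315
Iter 11: z = -0.2419 + 0.2892i, |z|^2 = 0.1421
Iter 12: z = -0.3051 + 0.3776i, |z|^2 = 0.2357
Iter 13: z = -0.3295 + 0.2871i, |z|^2 = 0.1910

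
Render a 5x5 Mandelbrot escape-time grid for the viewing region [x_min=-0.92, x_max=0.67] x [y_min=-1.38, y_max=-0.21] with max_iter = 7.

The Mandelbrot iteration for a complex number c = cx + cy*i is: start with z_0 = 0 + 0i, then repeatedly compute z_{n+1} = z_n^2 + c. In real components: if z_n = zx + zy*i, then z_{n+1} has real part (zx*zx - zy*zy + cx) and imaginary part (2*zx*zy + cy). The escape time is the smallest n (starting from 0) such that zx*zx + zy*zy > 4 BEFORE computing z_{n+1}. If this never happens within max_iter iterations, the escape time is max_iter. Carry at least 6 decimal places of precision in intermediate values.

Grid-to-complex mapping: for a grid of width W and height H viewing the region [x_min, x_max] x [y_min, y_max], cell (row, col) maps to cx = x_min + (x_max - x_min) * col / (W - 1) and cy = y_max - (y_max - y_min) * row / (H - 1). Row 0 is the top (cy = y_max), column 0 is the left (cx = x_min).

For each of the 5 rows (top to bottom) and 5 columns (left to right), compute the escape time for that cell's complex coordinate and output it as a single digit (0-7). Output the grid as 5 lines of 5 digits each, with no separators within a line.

Answer: 77773
57773
45753
34632
22222

Derivation:
(row=0, col=0): c = -0.9200 + -0.2100i → escape time 7
(row=0, col=1): c = -0.5225 + -0.2100i → escape time 7
(row=0, col=2): c = -0.1250 + -0.2100i → escape time 7
(row=0, col=3): c = 0.2725 + -0.2100i → escape time 7
(row=0, col=4): c = 0.6700 + -0.2100i → escape time 3
(row=1, col=0): c = -0.9200 + -0.5025i → escape time 5
(row=1, col=1): c = -0.5225 + -0.5025i → escape time 7
(row=1, col=2): c = -0.1250 + -0.5025i → escape time 7
(row=1, col=3): c = 0.2725 + -0.5025i → escape time 7
(row=1, col=4): c = 0.6700 + -0.5025i → escape time 3
(row=2, col=0): c = -0.9200 + -0.7950i → escape time 4
(row=2, col=1): c = -0.5225 + -0.7950i → escape time 5
(row=2, col=2): c = -0.1250 + -0.7950i → escape time 7
(row=2, col=3): c = 0.2725 + -0.7950i → escape time 5
(row=2, col=4): c = 0.6700 + -0.7950i → escape time 3
(row=3, col=0): c = -0.9200 + -1.0875i → escape time 3
(row=3, col=1): c = -0.5225 + -1.0875i → escape time 4
(row=3, col=2): c = -0.1250 + -1.0875i → escape time 6
(row=3, col=3): c = 0.2725 + -1.0875i → escape time 3
(row=3, col=4): c = 0.6700 + -1.0875i → escape time 2
(row=4, col=0): c = -0.9200 + -1.3800i → escape time 2
(row=4, col=1): c = -0.5225 + -1.3800i → escape time 2
(row=4, col=2): c = -0.1250 + -1.3800i → escape time 2
(row=4, col=3): c = 0.2725 + -1.3800i → escape time 2
(row=4, col=4): c = 0.6700 + -1.3800i → escape time 2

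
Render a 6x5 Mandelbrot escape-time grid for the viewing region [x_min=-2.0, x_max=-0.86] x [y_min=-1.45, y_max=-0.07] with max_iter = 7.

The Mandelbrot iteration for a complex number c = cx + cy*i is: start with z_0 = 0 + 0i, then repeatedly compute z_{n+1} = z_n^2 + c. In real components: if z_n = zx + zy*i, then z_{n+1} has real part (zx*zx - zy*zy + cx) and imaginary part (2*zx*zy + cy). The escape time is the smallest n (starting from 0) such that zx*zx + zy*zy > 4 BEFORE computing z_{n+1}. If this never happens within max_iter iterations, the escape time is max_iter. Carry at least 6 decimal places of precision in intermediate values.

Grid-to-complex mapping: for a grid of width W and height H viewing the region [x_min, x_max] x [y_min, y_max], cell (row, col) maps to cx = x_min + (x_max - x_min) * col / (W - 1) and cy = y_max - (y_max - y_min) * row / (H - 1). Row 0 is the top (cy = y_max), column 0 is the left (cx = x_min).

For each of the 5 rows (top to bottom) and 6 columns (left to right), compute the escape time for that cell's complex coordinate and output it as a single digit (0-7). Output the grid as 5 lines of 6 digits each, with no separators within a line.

Answer: 167777
134667
123334
112333
111222

Derivation:
(row=0, col=0): c = -2.0000 + -0.0700i → escape time 1
(row=0, col=1): c = -1.7720 + -0.0700i → escape time 6
(row=0, col=2): c = -1.5440 + -0.0700i → escape time 7
(row=0, col=3): c = -1.3160 + -0.0700i → escape time 7
(row=0, col=4): c = -1.0880 + -0.0700i → escape time 7
(row=0, col=5): c = -0.8600 + -0.0700i → escape time 7
(row=1, col=0): c = -2.0000 + -0.4150i → escape time 1
(row=1, col=1): c = -1.7720 + -0.4150i → escape time 3
(row=1, col=2): c = -1.5440 + -0.4150i → escape time 4
(row=1, col=3): c = -1.3160 + -0.4150i → escape time 6
(row=1, col=4): c = -1.0880 + -0.4150i → escape time 6
(row=1, col=5): c = -0.8600 + -0.4150i → escape time 7
(row=2, col=0): c = -2.0000 + -0.7600i → escape time 1
(row=2, col=1): c = -1.7720 + -0.7600i → escape time 2
(row=2, col=2): c = -1.5440 + -0.7600i → escape time 3
(row=2, col=3): c = -1.3160 + -0.7600i → escape time 3
(row=2, col=4): c = -1.0880 + -0.7600i → escape time 3
(row=2, col=5): c = -0.8600 + -0.7600i → escape time 4
(row=3, col=0): c = -2.0000 + -1.1050i → escape time 1
(row=3, col=1): c = -1.7720 + -1.1050i → escape time 1
(row=3, col=2): c = -1.5440 + -1.1050i → escape time 2
(row=3, col=3): c = -1.3160 + -1.1050i → escape time 3
(row=3, col=4): c = -1.0880 + -1.1050i → escape time 3
(row=3, col=5): c = -0.8600 + -1.1050i → escape time 3
(row=4, col=0): c = -2.0000 + -1.4500i → escape time 1
(row=4, col=1): c = -1.7720 + -1.4500i → escape time 1
(row=4, col=2): c = -1.5440 + -1.4500i → escape time 1
(row=4, col=3): c = -1.3160 + -1.4500i → escape time 2
(row=4, col=4): c = -1.0880 + -1.4500i → escape time 2
(row=4, col=5): c = -0.8600 + -1.4500i → escape time 2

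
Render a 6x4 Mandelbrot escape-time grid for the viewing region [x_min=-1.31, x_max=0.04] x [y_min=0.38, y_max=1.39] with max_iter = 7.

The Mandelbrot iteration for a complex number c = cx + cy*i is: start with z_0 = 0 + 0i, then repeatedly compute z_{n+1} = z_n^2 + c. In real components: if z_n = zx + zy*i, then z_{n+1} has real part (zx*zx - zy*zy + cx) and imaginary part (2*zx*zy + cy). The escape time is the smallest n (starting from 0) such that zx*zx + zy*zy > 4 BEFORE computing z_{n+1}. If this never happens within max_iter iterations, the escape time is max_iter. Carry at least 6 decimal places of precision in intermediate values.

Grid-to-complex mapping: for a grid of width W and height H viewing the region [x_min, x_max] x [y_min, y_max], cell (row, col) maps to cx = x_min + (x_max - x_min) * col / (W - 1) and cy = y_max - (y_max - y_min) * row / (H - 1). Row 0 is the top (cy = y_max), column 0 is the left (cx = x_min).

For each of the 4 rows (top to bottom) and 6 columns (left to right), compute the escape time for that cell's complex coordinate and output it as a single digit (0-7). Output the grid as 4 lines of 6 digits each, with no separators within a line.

Answer: 222222
333464
334777
677777

Derivation:
(row=0, col=0): c = -1.3100 + 1.3900i → escape time 2
(row=0, col=1): c = -1.0400 + 1.3900i → escape time 2
(row=0, col=2): c = -0.7700 + 1.3900i → escape time 2
(row=0, col=3): c = -0.5000 + 1.3900i → escape time 2
(row=0, col=4): c = -0.2300 + 1.3900i → escape time 2
(row=0, col=5): c = 0.0400 + 1.3900i → escape time 2
(row=1, col=0): c = -1.3100 + 1.0533i → escape time 3
(row=1, col=1): c = -1.0400 + 1.0533i → escape time 3
(row=1, col=2): c = -0.7700 + 1.0533i → escape time 3
(row=1, col=3): c = -0.5000 + 1.0533i → escape time 4
(row=1, col=4): c = -0.2300 + 1.0533i → escape time 6
(row=1, col=5): c = 0.0400 + 1.0533i → escape time 4
(row=2, col=0): c = -1.3100 + 0.7167i → escape time 3
(row=2, col=1): c = -1.0400 + 0.7167i → escape time 3
(row=2, col=2): c = -0.7700 + 0.7167i → escape time 4
(row=2, col=3): c = -0.5000 + 0.7167i → escape time 7
(row=2, col=4): c = -0.2300 + 0.7167i → escape time 7
(row=2, col=5): c = 0.0400 + 0.7167i → escape time 7
(row=3, col=0): c = -1.3100 + 0.3800i → escape time 6
(row=3, col=1): c = -1.0400 + 0.3800i → escape time 7
(row=3, col=2): c = -0.7700 + 0.3800i → escape time 7
(row=3, col=3): c = -0.5000 + 0.3800i → escape time 7
(row=3, col=4): c = -0.2300 + 0.3800i → escape time 7
(row=3, col=5): c = 0.0400 + 0.3800i → escape time 7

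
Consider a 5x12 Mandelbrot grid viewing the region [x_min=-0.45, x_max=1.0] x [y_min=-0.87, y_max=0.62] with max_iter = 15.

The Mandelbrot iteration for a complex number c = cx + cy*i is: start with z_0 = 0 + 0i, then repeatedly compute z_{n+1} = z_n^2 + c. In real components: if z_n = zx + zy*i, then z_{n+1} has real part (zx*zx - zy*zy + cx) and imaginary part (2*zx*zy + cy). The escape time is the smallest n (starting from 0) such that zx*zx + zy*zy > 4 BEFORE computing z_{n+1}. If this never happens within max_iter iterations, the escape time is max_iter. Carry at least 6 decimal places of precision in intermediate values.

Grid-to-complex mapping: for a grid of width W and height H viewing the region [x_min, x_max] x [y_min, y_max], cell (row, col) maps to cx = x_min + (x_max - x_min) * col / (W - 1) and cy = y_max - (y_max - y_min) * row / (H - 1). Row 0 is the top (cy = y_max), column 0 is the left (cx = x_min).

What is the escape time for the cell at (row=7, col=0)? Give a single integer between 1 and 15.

z_0 = 0 + 0i, c = -0.4500 + -0.3282i
Iter 1: z = -0.4500 + -0.3282i, |z|^2 = 0.3102
Iter 2: z = -0.3552 + -0.0328i, |z|^2 = 0.1272
Iter 3: z = -0.3249 + -0.3049i, |z|^2 = 0.1985
Iter 4: z = -0.4374 + -0.1301i, |z|^2 = 0.2082
Iter 5: z = -0.2756 + -0.2144i, |z|^2 = 0.1219
Iter 6: z = -0.4200 + -0.2100i, |z|^2 = 0.2205
Iter 7: z = -0.3177 + -0.1518i, |z|^2 = 0.1240
Iter 8: z = -0.3721 + -0.2317i, |z|^2 = 0.1922
Iter 9: z = -0.3652 + -0.1557i, |z|^2 = 0.1576
Iter 10: z = -0.3408 + -0.2144i, |z|^2 = 0.1622
Iter 11: z = -0.3798 + -0.1820i, |z|^2 = 0.1774
Iter 12: z = -0.3389 + -0.1899i, |z|^2 = 0.1509
Iter 13: z = -0.3712 + -0.1995i, |z|^2 = 0.1776
Iter 14: z = -0.3520 + -0.1801i, |z|^2 = 0.1563

Answer: 15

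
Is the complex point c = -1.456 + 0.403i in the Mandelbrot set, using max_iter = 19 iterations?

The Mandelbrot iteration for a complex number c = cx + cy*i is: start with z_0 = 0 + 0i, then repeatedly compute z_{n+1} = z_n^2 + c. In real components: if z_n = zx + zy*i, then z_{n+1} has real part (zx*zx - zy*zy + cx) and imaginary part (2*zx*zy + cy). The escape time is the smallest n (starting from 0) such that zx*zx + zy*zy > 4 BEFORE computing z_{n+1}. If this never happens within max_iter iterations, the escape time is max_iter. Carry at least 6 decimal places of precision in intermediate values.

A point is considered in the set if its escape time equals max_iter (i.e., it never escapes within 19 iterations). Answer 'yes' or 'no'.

Answer: no

Derivation:
z_0 = 0 + 0i, c = -1.4560 + 0.4030i
Iter 1: z = -1.4560 + 0.4030i, |z|^2 = 2.2823
Iter 2: z = 0.5015 + -0.7705i, |z|^2 = 0.8453
Iter 3: z = -1.7982 + -0.3699i, |z|^2 = 3.3703
Iter 4: z = 1.6407 + 1.7333i, |z|^2 = 5.6961
Escaped at iteration 4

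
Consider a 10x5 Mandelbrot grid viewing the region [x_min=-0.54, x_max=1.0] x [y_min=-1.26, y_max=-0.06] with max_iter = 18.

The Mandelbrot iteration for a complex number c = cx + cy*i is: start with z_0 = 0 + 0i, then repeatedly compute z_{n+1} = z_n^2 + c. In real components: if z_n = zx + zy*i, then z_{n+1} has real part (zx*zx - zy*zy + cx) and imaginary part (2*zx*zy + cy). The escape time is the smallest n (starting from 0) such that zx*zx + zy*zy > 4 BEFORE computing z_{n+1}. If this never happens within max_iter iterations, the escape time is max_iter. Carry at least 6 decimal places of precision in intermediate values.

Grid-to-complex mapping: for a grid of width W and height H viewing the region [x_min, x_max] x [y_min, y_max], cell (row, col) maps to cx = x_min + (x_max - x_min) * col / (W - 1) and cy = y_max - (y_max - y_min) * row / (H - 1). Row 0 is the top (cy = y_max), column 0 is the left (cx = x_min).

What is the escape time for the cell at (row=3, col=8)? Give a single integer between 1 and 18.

Answer: 2

Derivation:
z_0 = 0 + 0i, c = 0.8289 + -0.9600i
Iter 1: z = 0.8289 + -0.9600i, |z|^2 = 1.6087
Iter 2: z = 0.5943 + -2.5515i, |z|^2 = 6.8632
Escaped at iteration 2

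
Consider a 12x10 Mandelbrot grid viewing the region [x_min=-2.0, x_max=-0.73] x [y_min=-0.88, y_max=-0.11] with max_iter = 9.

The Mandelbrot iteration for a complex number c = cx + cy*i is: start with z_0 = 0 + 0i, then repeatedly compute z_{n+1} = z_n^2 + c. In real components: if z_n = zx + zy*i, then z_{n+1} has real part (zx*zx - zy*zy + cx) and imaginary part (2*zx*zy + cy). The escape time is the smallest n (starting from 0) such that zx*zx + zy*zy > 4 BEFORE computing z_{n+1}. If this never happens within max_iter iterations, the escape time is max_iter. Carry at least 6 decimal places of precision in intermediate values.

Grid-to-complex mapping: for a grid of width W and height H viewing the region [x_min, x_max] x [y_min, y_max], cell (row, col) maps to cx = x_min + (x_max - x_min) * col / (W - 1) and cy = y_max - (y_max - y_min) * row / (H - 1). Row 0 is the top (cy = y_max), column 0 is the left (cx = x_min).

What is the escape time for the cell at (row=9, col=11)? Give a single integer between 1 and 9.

Answer: 4

Derivation:
z_0 = 0 + 0i, c = -0.7300 + -0.8800i
Iter 1: z = -0.7300 + -0.8800i, |z|^2 = 1.3073
Iter 2: z = -0.9715 + 0.4048i, |z|^2 = 1.1077
Iter 3: z = 0.0499 + -1.6665i, |z|^2 = 2.7798
Iter 4: z = -3.5048 + -1.0465i, |z|^2 = 13.3789
Escaped at iteration 4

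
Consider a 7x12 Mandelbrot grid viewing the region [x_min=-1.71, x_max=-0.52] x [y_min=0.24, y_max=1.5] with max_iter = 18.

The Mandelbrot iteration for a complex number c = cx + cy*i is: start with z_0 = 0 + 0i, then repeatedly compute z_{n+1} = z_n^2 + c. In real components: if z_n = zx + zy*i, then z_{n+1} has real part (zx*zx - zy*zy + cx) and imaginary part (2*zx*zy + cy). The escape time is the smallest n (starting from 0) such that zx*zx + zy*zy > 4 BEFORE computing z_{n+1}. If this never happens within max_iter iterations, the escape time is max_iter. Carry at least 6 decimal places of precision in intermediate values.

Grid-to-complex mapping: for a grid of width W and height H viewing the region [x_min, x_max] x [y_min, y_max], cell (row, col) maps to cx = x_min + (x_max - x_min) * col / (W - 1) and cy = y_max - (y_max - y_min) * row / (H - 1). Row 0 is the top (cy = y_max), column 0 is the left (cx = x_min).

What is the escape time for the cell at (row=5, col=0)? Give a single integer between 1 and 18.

Answer: 2

Derivation:
z_0 = 0 + 0i, c = -1.7100 + 0.9273i
Iter 1: z = -1.7100 + 0.9273i, |z|^2 = 3.7839
Iter 2: z = 0.3543 + -2.2440i, |z|^2 = 5.1610
Escaped at iteration 2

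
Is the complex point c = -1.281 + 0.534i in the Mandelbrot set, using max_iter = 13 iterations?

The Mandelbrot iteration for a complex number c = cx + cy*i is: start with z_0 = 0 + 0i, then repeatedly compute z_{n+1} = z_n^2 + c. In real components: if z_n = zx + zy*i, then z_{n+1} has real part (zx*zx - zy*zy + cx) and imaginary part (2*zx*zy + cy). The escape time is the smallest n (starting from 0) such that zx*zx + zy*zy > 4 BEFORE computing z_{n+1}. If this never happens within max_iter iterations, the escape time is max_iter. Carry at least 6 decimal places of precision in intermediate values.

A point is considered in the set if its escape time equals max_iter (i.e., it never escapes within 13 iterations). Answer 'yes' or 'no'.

Answer: no

Derivation:
z_0 = 0 + 0i, c = -1.2810 + 0.5340i
Iter 1: z = -1.2810 + 0.5340i, |z|^2 = 1.9261
Iter 2: z = 0.0748 + -0.8341i, |z|^2 = 0.7013
Iter 3: z = -1.9711 + 0.4092i, |z|^2 = 4.0528
Escaped at iteration 3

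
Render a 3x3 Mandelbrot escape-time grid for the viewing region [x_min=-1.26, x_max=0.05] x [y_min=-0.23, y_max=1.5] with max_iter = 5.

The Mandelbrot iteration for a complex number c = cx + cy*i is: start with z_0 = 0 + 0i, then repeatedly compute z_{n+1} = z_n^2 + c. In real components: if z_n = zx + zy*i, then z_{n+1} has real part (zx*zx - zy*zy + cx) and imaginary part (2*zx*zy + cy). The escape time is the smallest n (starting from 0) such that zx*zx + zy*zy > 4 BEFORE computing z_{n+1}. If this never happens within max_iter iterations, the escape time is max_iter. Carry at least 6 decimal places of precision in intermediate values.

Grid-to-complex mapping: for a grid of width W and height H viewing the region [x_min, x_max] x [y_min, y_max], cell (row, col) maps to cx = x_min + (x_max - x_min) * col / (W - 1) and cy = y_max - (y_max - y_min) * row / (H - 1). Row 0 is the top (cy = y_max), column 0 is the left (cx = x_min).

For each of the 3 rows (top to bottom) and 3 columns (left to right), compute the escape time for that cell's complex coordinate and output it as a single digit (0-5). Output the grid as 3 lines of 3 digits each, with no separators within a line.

(row=0, col=0): c = -1.2600 + 1.5000i → escape time 2
(row=0, col=1): c = -0.6050 + 1.5000i → escape time 2
(row=0, col=2): c = 0.0500 + 1.5000i → escape time 2
(row=1, col=0): c = -1.2600 + 0.6350i → escape time 3
(row=1, col=1): c = -0.6050 + 0.6350i → escape time 5
(row=1, col=2): c = 0.0500 + 0.6350i → escape time 5
(row=2, col=0): c = -1.2600 + -0.2300i → escape time 5
(row=2, col=1): c = -0.6050 + -0.2300i → escape time 5
(row=2, col=2): c = 0.0500 + -0.2300i → escape time 5

Answer: 222
355
555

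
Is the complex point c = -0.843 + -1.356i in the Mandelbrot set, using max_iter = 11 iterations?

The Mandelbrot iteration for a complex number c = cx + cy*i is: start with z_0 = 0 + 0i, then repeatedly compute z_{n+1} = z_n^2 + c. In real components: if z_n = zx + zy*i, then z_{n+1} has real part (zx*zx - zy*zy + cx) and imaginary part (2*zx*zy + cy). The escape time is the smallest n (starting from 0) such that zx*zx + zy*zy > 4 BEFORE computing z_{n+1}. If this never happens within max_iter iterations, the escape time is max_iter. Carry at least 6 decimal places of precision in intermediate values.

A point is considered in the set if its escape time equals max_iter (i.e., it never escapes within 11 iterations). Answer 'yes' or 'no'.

z_0 = 0 + 0i, c = -0.8430 + -1.3560i
Iter 1: z = -0.8430 + -1.3560i, |z|^2 = 2.5494
Iter 2: z = -1.9711 + 0.9302i, |z|^2 = 4.7505
Escaped at iteration 2

Answer: no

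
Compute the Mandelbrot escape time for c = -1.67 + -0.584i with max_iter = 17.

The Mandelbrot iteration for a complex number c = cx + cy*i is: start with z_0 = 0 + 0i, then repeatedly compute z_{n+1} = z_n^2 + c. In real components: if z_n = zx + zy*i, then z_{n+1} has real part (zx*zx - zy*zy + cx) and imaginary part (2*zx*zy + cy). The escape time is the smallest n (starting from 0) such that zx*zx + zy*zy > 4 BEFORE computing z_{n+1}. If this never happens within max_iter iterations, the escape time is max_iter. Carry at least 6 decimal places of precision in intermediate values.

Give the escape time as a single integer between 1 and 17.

z_0 = 0 + 0i, c = -1.6700 + -0.5840i
Iter 1: z = -1.6700 + -0.5840i, |z|^2 = 3.1300
Iter 2: z = 0.7778 + 1.3666i, |z|^2 = 2.4725
Iter 3: z = -2.9324 + 1.5419i, |z|^2 = 10.9768
Escaped at iteration 3

Answer: 3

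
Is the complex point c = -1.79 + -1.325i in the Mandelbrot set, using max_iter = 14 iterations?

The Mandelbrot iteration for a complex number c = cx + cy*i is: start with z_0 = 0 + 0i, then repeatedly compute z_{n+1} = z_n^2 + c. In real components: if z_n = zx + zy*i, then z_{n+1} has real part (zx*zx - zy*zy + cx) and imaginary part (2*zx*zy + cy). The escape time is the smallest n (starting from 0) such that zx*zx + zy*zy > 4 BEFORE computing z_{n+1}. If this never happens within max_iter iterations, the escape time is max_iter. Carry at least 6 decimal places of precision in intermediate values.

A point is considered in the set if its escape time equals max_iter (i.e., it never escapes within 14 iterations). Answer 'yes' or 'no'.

z_0 = 0 + 0i, c = -1.7900 + -1.3250i
Iter 1: z = -1.7900 + -1.3250i, |z|^2 = 4.9597
Escaped at iteration 1

Answer: no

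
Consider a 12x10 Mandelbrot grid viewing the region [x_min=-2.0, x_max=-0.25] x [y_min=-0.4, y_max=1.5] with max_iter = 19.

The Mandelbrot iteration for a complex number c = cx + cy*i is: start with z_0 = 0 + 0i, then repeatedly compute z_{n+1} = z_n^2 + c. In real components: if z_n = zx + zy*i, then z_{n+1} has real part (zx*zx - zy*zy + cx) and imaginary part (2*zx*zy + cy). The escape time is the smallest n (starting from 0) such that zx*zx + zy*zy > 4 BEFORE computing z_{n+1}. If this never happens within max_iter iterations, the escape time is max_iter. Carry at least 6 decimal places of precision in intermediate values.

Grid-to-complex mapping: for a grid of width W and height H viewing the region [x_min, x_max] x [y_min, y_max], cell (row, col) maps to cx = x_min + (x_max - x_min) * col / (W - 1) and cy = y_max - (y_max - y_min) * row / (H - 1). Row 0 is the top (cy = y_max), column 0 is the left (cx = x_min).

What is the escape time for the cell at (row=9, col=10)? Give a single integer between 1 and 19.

Answer: 19

Derivation:
z_0 = 0 + 0i, c = -0.4091 + -0.4000i
Iter 1: z = -0.4091 + -0.4000i, |z|^2 = 0.3274
Iter 2: z = -0.4017 + -0.0727i, |z|^2 = 0.1667
Iter 3: z = -0.2530 + -0.3416i, |z|^2 = 0.1807
Iter 4: z = -0.4618 + -0.2272i, |z|^2 = 0.2648
Iter 5: z = -0.2475 + -0.1902i, |z|^2 = 0.0974
Iter 6: z = -0.3840 + -0.3059i, |z|^2 = 0.2410
Iter 7: z = -0.3552 + -0.1651i, |z|^2 = 0.1534
Iter 8: z = -0.3102 + -0.2827i, |z|^2 = 0.1762
Iter 9: z = -0.3928 + -0.2246i, |z|^2 = 0.2047
Iter 10: z = -0.3052 + -0.2236i, |z|^2 = 0.1431
Iter 11: z = -0.3659 + -0.2635i, |z|^2 = 0.2033
Iter 12: z = -0.3447 + -0.2072i, |z|^2 = 0.1617
Iter 13: z = -0.3332 + -0.2572i, |z|^2 = 0.1772
Iter 14: z = -0.3642 + -0.2286i, |z|^2 = 0.1849
Iter 15: z = -0.3287 + -0.2335i, |z|^2 = 0.1626
Iter 16: z = -0.3556 + -0.2465i, |z|^2 = 0.1872
Iter 17: z = -0.3434 + -0.2247i, |z|^2 = 0.1684
Iter 18: z = -0.3416 + -0.2457i, |z|^2 = 0.1771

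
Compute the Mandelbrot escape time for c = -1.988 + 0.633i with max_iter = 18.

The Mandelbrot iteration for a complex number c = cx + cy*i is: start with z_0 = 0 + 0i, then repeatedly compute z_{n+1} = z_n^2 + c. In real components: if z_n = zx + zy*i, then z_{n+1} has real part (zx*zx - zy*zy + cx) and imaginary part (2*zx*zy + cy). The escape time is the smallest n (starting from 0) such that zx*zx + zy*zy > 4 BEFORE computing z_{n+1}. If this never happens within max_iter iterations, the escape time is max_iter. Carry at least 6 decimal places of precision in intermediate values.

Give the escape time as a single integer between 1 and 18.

z_0 = 0 + 0i, c = -1.9880 + 0.6330i
Iter 1: z = -1.9880 + 0.6330i, |z|^2 = 4.3528
Escaped at iteration 1

Answer: 1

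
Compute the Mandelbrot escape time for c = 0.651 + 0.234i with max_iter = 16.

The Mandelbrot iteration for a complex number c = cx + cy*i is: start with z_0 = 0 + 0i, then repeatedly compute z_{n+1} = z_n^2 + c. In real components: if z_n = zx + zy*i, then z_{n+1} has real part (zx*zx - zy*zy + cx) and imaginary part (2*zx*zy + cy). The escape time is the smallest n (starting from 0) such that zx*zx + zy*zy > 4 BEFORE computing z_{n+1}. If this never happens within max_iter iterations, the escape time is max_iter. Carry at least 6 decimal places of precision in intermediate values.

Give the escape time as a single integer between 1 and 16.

Answer: 4

Derivation:
z_0 = 0 + 0i, c = 0.6510 + 0.2340i
Iter 1: z = 0.6510 + 0.2340i, |z|^2 = 0.4786
Iter 2: z = 1.0200 + 0.5387i, |z|^2 = 1.3307
Iter 3: z = 1.4013 + 1.3329i, |z|^2 = 3.7404
Iter 4: z = 0.8380 + 3.9697i, |z|^2 = 16.4612
Escaped at iteration 4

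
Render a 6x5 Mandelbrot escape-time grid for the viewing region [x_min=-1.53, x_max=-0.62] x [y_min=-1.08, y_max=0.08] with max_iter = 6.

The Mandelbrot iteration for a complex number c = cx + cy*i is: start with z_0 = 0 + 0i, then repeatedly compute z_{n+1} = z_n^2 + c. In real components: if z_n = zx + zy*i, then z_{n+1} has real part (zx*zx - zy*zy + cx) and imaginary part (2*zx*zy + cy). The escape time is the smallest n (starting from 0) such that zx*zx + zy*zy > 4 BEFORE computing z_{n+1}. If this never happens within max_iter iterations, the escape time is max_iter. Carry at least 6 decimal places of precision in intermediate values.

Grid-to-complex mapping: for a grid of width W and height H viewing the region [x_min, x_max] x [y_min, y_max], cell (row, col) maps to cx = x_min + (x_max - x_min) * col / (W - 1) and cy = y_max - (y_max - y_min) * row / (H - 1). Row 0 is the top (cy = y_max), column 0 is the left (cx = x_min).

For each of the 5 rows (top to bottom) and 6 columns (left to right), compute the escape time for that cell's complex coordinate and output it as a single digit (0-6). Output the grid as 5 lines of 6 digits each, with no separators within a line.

Answer: 666666
566666
335566
333344
233333

Derivation:
(row=0, col=0): c = -1.5300 + 0.0800i → escape time 6
(row=0, col=1): c = -1.3480 + 0.0800i → escape time 6
(row=0, col=2): c = -1.1660 + 0.0800i → escape time 6
(row=0, col=3): c = -0.9840 + 0.0800i → escape time 6
(row=0, col=4): c = -0.8020 + 0.0800i → escape time 6
(row=0, col=5): c = -0.6200 + 0.0800i → escape time 6
(row=1, col=0): c = -1.5300 + -0.2100i → escape time 5
(row=1, col=1): c = -1.3480 + -0.2100i → escape time 6
(row=1, col=2): c = -1.1660 + -0.2100i → escape time 6
(row=1, col=3): c = -0.9840 + -0.2100i → escape time 6
(row=1, col=4): c = -0.8020 + -0.2100i → escape time 6
(row=1, col=5): c = -0.6200 + -0.2100i → escape time 6
(row=2, col=0): c = -1.5300 + -0.5000i → escape time 3
(row=2, col=1): c = -1.3480 + -0.5000i → escape time 3
(row=2, col=2): c = -1.1660 + -0.5000i → escape time 5
(row=2, col=3): c = -0.9840 + -0.5000i → escape time 5
(row=2, col=4): c = -0.8020 + -0.5000i → escape time 6
(row=2, col=5): c = -0.6200 + -0.5000i → escape time 6
(row=3, col=0): c = -1.5300 + -0.7900i → escape time 3
(row=3, col=1): c = -1.3480 + -0.7900i → escape time 3
(row=3, col=2): c = -1.1660 + -0.7900i → escape time 3
(row=3, col=3): c = -0.9840 + -0.7900i → escape time 3
(row=3, col=4): c = -0.8020 + -0.7900i → escape time 4
(row=3, col=5): c = -0.6200 + -0.7900i → escape time 4
(row=4, col=0): c = -1.5300 + -1.0800i → escape time 2
(row=4, col=1): c = -1.3480 + -1.0800i → escape time 3
(row=4, col=2): c = -1.1660 + -1.0800i → escape time 3
(row=4, col=3): c = -0.9840 + -1.0800i → escape time 3
(row=4, col=4): c = -0.8020 + -1.0800i → escape time 3
(row=4, col=5): c = -0.6200 + -1.0800i → escape time 3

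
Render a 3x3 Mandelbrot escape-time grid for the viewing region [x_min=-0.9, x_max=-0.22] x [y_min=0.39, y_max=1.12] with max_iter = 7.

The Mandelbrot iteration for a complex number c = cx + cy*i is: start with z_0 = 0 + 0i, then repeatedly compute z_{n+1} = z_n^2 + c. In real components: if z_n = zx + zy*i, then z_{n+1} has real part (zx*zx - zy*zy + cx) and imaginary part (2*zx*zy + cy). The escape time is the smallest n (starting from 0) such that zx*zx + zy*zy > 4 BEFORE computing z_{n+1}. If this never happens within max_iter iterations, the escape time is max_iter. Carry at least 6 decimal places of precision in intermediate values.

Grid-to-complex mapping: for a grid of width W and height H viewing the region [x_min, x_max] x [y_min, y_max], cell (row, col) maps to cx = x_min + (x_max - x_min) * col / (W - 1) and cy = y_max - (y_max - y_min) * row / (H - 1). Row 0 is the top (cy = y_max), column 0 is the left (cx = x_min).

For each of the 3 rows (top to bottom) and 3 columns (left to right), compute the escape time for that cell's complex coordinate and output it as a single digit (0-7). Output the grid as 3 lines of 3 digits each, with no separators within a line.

(row=0, col=0): c = -0.9000 + 1.1200i → escape time 3
(row=0, col=1): c = -0.5600 + 1.1200i → escape time 3
(row=0, col=2): c = -0.2200 + 1.1200i → escape time 7
(row=1, col=0): c = -0.9000 + 0.7550i → escape time 4
(row=1, col=1): c = -0.5600 + 0.7550i → escape time 6
(row=1, col=2): c = -0.2200 + 0.7550i → escape time 7
(row=2, col=0): c = -0.9000 + 0.3900i → escape time 7
(row=2, col=1): c = -0.5600 + 0.3900i → escape time 7
(row=2, col=2): c = -0.2200 + 0.3900i → escape time 7

Answer: 337
467
777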